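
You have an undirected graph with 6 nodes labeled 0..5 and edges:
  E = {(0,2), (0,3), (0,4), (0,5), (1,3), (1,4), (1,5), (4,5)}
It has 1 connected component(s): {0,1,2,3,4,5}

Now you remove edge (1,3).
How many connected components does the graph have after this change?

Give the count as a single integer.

Initial component count: 1
Remove (1,3): not a bridge. Count unchanged: 1.
  After removal, components: {0,1,2,3,4,5}
New component count: 1

Answer: 1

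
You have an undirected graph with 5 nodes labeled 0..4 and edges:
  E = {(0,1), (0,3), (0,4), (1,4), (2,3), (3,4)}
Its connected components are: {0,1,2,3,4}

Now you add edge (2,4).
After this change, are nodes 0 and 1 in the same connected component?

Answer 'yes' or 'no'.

Answer: yes

Derivation:
Initial components: {0,1,2,3,4}
Adding edge (2,4): both already in same component {0,1,2,3,4}. No change.
New components: {0,1,2,3,4}
Are 0 and 1 in the same component? yes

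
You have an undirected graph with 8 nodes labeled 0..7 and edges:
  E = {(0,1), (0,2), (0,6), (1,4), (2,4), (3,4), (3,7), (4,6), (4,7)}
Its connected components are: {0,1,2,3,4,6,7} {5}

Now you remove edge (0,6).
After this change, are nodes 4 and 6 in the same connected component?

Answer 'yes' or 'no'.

Answer: yes

Derivation:
Initial components: {0,1,2,3,4,6,7} {5}
Removing edge (0,6): not a bridge — component count unchanged at 2.
New components: {0,1,2,3,4,6,7} {5}
Are 4 and 6 in the same component? yes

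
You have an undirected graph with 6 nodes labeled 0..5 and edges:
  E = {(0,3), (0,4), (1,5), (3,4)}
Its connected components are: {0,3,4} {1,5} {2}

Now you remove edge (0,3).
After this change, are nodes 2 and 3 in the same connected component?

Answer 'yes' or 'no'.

Initial components: {0,3,4} {1,5} {2}
Removing edge (0,3): not a bridge — component count unchanged at 3.
New components: {0,3,4} {1,5} {2}
Are 2 and 3 in the same component? no

Answer: no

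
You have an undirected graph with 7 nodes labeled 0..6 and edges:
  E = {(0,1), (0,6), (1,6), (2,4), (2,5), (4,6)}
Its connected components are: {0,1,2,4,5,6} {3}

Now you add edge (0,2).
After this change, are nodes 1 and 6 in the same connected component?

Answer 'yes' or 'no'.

Initial components: {0,1,2,4,5,6} {3}
Adding edge (0,2): both already in same component {0,1,2,4,5,6}. No change.
New components: {0,1,2,4,5,6} {3}
Are 1 and 6 in the same component? yes

Answer: yes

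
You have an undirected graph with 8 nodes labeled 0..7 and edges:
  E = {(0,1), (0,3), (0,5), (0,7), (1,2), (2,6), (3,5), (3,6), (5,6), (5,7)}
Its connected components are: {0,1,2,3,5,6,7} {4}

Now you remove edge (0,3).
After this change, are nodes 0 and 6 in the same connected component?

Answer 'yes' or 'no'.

Answer: yes

Derivation:
Initial components: {0,1,2,3,5,6,7} {4}
Removing edge (0,3): not a bridge — component count unchanged at 2.
New components: {0,1,2,3,5,6,7} {4}
Are 0 and 6 in the same component? yes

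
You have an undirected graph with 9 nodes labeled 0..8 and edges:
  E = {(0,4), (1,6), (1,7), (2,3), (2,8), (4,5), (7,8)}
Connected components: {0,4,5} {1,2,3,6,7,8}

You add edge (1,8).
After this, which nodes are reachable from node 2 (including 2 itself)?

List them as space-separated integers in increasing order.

Before: nodes reachable from 2: {1,2,3,6,7,8}
Adding (1,8): both endpoints already in same component. Reachability from 2 unchanged.
After: nodes reachable from 2: {1,2,3,6,7,8}

Answer: 1 2 3 6 7 8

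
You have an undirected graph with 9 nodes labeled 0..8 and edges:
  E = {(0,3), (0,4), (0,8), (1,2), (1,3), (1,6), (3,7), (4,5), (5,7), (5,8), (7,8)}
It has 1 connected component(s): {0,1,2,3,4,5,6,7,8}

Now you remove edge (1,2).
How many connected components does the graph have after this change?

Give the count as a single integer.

Answer: 2

Derivation:
Initial component count: 1
Remove (1,2): it was a bridge. Count increases: 1 -> 2.
  After removal, components: {0,1,3,4,5,6,7,8} {2}
New component count: 2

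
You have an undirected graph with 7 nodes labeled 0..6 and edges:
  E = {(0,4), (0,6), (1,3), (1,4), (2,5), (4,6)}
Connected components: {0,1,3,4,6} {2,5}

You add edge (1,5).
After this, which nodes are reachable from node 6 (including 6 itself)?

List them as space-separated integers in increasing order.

Before: nodes reachable from 6: {0,1,3,4,6}
Adding (1,5): merges 6's component with another. Reachability grows.
After: nodes reachable from 6: {0,1,2,3,4,5,6}

Answer: 0 1 2 3 4 5 6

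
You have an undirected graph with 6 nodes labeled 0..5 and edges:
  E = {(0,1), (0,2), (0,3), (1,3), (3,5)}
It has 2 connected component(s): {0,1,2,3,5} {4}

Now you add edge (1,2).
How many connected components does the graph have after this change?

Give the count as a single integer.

Answer: 2

Derivation:
Initial component count: 2
Add (1,2): endpoints already in same component. Count unchanged: 2.
New component count: 2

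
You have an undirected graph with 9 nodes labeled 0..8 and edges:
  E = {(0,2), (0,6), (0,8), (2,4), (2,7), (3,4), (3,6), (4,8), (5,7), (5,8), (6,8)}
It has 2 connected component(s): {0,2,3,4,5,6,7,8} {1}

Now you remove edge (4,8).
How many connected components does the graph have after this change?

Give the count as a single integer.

Answer: 2

Derivation:
Initial component count: 2
Remove (4,8): not a bridge. Count unchanged: 2.
  After removal, components: {0,2,3,4,5,6,7,8} {1}
New component count: 2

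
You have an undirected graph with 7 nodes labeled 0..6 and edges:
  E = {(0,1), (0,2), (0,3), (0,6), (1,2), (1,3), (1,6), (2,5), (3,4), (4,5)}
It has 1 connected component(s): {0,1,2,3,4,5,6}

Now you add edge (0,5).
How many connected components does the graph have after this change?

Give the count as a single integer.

Initial component count: 1
Add (0,5): endpoints already in same component. Count unchanged: 1.
New component count: 1

Answer: 1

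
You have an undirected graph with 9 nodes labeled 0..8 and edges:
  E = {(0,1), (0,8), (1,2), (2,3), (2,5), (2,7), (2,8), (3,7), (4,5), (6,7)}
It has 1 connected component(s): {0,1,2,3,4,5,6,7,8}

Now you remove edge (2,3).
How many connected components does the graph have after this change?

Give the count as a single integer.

Initial component count: 1
Remove (2,3): not a bridge. Count unchanged: 1.
  After removal, components: {0,1,2,3,4,5,6,7,8}
New component count: 1

Answer: 1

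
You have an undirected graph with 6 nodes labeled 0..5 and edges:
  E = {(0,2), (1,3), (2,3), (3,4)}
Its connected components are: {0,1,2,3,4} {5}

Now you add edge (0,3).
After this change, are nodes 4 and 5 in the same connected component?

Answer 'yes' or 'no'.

Initial components: {0,1,2,3,4} {5}
Adding edge (0,3): both already in same component {0,1,2,3,4}. No change.
New components: {0,1,2,3,4} {5}
Are 4 and 5 in the same component? no

Answer: no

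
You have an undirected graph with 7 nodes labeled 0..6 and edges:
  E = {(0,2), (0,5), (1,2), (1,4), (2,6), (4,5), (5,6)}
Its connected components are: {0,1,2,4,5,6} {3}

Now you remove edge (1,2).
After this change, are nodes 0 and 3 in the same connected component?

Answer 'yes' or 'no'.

Answer: no

Derivation:
Initial components: {0,1,2,4,5,6} {3}
Removing edge (1,2): not a bridge — component count unchanged at 2.
New components: {0,1,2,4,5,6} {3}
Are 0 and 3 in the same component? no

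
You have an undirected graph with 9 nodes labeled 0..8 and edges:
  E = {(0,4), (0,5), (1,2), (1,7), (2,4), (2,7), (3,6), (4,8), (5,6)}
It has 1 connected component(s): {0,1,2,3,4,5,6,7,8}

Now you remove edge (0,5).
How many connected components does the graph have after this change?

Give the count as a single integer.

Initial component count: 1
Remove (0,5): it was a bridge. Count increases: 1 -> 2.
  After removal, components: {0,1,2,4,7,8} {3,5,6}
New component count: 2

Answer: 2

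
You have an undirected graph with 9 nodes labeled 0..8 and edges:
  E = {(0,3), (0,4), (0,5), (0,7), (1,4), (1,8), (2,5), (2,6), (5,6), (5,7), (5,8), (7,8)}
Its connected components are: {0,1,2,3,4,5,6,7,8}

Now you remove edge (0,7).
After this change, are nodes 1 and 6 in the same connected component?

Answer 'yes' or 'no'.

Answer: yes

Derivation:
Initial components: {0,1,2,3,4,5,6,7,8}
Removing edge (0,7): not a bridge — component count unchanged at 1.
New components: {0,1,2,3,4,5,6,7,8}
Are 1 and 6 in the same component? yes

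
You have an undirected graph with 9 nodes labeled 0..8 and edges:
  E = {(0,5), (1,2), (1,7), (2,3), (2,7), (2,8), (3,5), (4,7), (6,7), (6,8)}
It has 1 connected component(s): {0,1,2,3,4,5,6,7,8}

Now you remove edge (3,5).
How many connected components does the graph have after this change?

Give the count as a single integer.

Initial component count: 1
Remove (3,5): it was a bridge. Count increases: 1 -> 2.
  After removal, components: {0,5} {1,2,3,4,6,7,8}
New component count: 2

Answer: 2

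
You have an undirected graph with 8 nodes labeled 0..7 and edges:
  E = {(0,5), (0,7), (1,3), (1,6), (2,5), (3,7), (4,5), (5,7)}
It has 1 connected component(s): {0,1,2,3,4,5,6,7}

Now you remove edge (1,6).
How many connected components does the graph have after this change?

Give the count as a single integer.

Initial component count: 1
Remove (1,6): it was a bridge. Count increases: 1 -> 2.
  After removal, components: {0,1,2,3,4,5,7} {6}
New component count: 2

Answer: 2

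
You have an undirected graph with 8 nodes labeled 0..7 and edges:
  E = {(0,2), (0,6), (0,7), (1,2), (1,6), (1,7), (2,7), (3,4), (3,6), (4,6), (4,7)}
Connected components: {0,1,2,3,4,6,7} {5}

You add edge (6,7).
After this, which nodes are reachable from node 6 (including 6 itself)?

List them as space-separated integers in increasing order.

Before: nodes reachable from 6: {0,1,2,3,4,6,7}
Adding (6,7): both endpoints already in same component. Reachability from 6 unchanged.
After: nodes reachable from 6: {0,1,2,3,4,6,7}

Answer: 0 1 2 3 4 6 7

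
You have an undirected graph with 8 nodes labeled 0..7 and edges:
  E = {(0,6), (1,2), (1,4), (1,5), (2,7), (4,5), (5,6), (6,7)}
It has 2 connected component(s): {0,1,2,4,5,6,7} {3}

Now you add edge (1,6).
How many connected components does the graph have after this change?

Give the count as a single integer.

Initial component count: 2
Add (1,6): endpoints already in same component. Count unchanged: 2.
New component count: 2

Answer: 2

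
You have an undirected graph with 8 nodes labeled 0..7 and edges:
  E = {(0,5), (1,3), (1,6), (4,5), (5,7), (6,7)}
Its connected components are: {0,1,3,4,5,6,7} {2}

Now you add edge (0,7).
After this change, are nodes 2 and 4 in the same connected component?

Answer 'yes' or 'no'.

Initial components: {0,1,3,4,5,6,7} {2}
Adding edge (0,7): both already in same component {0,1,3,4,5,6,7}. No change.
New components: {0,1,3,4,5,6,7} {2}
Are 2 and 4 in the same component? no

Answer: no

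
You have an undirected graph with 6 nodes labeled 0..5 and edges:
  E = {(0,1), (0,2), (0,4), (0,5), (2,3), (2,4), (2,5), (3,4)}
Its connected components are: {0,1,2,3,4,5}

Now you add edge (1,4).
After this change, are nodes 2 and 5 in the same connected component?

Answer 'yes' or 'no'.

Answer: yes

Derivation:
Initial components: {0,1,2,3,4,5}
Adding edge (1,4): both already in same component {0,1,2,3,4,5}. No change.
New components: {0,1,2,3,4,5}
Are 2 and 5 in the same component? yes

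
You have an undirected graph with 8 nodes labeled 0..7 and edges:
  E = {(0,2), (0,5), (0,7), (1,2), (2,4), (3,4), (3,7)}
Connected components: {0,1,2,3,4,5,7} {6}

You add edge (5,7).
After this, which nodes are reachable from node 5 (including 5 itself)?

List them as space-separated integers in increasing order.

Answer: 0 1 2 3 4 5 7

Derivation:
Before: nodes reachable from 5: {0,1,2,3,4,5,7}
Adding (5,7): both endpoints already in same component. Reachability from 5 unchanged.
After: nodes reachable from 5: {0,1,2,3,4,5,7}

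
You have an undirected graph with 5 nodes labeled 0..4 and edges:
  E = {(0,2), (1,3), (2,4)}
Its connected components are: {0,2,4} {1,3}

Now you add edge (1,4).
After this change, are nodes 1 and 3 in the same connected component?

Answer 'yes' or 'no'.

Initial components: {0,2,4} {1,3}
Adding edge (1,4): merges {1,3} and {0,2,4}.
New components: {0,1,2,3,4}
Are 1 and 3 in the same component? yes

Answer: yes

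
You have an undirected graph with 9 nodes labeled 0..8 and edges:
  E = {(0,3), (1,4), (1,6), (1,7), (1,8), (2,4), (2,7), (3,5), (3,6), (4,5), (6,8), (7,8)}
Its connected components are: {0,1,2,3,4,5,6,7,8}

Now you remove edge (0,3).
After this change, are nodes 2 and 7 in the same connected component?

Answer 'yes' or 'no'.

Initial components: {0,1,2,3,4,5,6,7,8}
Removing edge (0,3): it was a bridge — component count 1 -> 2.
New components: {0} {1,2,3,4,5,6,7,8}
Are 2 and 7 in the same component? yes

Answer: yes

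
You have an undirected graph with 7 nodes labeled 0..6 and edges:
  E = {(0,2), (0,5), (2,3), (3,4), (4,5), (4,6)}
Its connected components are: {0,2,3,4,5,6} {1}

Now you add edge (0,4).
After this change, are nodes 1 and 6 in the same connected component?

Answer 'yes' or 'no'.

Answer: no

Derivation:
Initial components: {0,2,3,4,5,6} {1}
Adding edge (0,4): both already in same component {0,2,3,4,5,6}. No change.
New components: {0,2,3,4,5,6} {1}
Are 1 and 6 in the same component? no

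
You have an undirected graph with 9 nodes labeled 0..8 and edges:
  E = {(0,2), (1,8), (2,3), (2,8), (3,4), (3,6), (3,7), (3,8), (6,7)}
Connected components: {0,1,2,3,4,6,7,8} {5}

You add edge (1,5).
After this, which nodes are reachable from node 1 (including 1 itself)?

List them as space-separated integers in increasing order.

Answer: 0 1 2 3 4 5 6 7 8

Derivation:
Before: nodes reachable from 1: {0,1,2,3,4,6,7,8}
Adding (1,5): merges 1's component with another. Reachability grows.
After: nodes reachable from 1: {0,1,2,3,4,5,6,7,8}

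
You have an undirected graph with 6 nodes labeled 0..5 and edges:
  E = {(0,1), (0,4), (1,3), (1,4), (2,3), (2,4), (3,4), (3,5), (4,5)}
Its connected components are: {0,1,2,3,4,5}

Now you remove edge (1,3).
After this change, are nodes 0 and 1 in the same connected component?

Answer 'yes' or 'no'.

Initial components: {0,1,2,3,4,5}
Removing edge (1,3): not a bridge — component count unchanged at 1.
New components: {0,1,2,3,4,5}
Are 0 and 1 in the same component? yes

Answer: yes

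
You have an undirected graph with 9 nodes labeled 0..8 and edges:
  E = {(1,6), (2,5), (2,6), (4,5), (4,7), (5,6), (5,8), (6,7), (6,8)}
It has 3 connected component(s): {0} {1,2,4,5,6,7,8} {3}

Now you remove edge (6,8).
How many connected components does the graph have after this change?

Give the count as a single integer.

Answer: 3

Derivation:
Initial component count: 3
Remove (6,8): not a bridge. Count unchanged: 3.
  After removal, components: {0} {1,2,4,5,6,7,8} {3}
New component count: 3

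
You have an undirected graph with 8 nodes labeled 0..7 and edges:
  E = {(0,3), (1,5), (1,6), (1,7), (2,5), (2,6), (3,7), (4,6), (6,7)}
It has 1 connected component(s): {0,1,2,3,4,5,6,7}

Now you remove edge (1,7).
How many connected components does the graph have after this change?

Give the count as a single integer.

Answer: 1

Derivation:
Initial component count: 1
Remove (1,7): not a bridge. Count unchanged: 1.
  After removal, components: {0,1,2,3,4,5,6,7}
New component count: 1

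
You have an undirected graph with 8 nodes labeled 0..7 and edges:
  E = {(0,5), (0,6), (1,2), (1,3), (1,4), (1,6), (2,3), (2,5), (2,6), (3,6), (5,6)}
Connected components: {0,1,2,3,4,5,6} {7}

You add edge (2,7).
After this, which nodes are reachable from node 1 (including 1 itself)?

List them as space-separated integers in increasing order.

Before: nodes reachable from 1: {0,1,2,3,4,5,6}
Adding (2,7): merges 1's component with another. Reachability grows.
After: nodes reachable from 1: {0,1,2,3,4,5,6,7}

Answer: 0 1 2 3 4 5 6 7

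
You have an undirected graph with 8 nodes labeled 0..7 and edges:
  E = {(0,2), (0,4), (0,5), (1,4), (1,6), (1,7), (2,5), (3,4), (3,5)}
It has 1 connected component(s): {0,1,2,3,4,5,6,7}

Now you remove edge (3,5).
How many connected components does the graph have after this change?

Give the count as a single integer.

Initial component count: 1
Remove (3,5): not a bridge. Count unchanged: 1.
  After removal, components: {0,1,2,3,4,5,6,7}
New component count: 1

Answer: 1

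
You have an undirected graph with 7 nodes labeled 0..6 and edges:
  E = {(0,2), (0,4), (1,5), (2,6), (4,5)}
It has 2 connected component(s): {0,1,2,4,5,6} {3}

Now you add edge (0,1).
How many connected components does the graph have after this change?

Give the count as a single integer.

Initial component count: 2
Add (0,1): endpoints already in same component. Count unchanged: 2.
New component count: 2

Answer: 2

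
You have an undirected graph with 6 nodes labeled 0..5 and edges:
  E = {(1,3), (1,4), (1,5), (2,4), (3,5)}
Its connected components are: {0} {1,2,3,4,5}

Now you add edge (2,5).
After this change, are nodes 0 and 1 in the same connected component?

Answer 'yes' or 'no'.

Initial components: {0} {1,2,3,4,5}
Adding edge (2,5): both already in same component {1,2,3,4,5}. No change.
New components: {0} {1,2,3,4,5}
Are 0 and 1 in the same component? no

Answer: no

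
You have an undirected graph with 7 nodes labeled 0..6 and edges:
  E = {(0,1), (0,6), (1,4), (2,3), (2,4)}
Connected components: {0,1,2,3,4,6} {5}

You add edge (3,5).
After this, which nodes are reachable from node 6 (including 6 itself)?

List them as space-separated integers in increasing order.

Answer: 0 1 2 3 4 5 6

Derivation:
Before: nodes reachable from 6: {0,1,2,3,4,6}
Adding (3,5): merges 6's component with another. Reachability grows.
After: nodes reachable from 6: {0,1,2,3,4,5,6}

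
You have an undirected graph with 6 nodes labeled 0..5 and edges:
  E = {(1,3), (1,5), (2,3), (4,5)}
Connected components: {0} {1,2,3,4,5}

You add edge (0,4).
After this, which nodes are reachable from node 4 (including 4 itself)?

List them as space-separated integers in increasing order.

Answer: 0 1 2 3 4 5

Derivation:
Before: nodes reachable from 4: {1,2,3,4,5}
Adding (0,4): merges 4's component with another. Reachability grows.
After: nodes reachable from 4: {0,1,2,3,4,5}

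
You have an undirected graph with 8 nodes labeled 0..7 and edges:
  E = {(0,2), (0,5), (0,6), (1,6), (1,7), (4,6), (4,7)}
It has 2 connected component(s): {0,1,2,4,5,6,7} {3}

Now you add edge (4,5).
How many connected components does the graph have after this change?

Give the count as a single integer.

Initial component count: 2
Add (4,5): endpoints already in same component. Count unchanged: 2.
New component count: 2

Answer: 2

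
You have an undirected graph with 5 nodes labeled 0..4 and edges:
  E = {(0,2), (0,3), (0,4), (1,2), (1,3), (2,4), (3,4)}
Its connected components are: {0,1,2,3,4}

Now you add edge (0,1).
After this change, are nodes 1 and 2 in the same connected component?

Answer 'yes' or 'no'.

Initial components: {0,1,2,3,4}
Adding edge (0,1): both already in same component {0,1,2,3,4}. No change.
New components: {0,1,2,3,4}
Are 1 and 2 in the same component? yes

Answer: yes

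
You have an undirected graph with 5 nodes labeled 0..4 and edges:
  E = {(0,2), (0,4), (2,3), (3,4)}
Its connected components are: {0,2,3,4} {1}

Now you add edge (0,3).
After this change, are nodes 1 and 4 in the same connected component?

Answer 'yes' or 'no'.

Initial components: {0,2,3,4} {1}
Adding edge (0,3): both already in same component {0,2,3,4}. No change.
New components: {0,2,3,4} {1}
Are 1 and 4 in the same component? no

Answer: no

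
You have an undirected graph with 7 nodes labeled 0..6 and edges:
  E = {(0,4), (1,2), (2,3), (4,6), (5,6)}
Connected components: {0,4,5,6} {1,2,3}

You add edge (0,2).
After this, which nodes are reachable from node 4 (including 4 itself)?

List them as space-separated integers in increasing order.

Answer: 0 1 2 3 4 5 6

Derivation:
Before: nodes reachable from 4: {0,4,5,6}
Adding (0,2): merges 4's component with another. Reachability grows.
After: nodes reachable from 4: {0,1,2,3,4,5,6}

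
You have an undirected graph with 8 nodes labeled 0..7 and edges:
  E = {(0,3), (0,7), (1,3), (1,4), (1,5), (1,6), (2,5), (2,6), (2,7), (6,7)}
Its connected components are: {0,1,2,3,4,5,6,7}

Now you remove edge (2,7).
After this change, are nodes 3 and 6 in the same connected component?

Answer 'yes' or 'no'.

Initial components: {0,1,2,3,4,5,6,7}
Removing edge (2,7): not a bridge — component count unchanged at 1.
New components: {0,1,2,3,4,5,6,7}
Are 3 and 6 in the same component? yes

Answer: yes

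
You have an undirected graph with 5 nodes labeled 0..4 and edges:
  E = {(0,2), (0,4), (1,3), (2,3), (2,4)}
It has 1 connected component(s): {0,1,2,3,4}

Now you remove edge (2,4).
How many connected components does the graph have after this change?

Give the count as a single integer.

Initial component count: 1
Remove (2,4): not a bridge. Count unchanged: 1.
  After removal, components: {0,1,2,3,4}
New component count: 1

Answer: 1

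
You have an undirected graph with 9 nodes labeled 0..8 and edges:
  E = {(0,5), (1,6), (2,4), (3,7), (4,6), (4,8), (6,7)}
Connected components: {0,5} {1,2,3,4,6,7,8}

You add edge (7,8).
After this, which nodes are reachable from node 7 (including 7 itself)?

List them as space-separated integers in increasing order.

Before: nodes reachable from 7: {1,2,3,4,6,7,8}
Adding (7,8): both endpoints already in same component. Reachability from 7 unchanged.
After: nodes reachable from 7: {1,2,3,4,6,7,8}

Answer: 1 2 3 4 6 7 8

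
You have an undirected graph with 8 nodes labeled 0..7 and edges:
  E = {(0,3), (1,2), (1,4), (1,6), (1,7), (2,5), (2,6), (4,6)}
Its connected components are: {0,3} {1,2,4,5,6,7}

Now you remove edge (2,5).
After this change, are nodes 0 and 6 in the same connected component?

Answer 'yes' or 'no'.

Initial components: {0,3} {1,2,4,5,6,7}
Removing edge (2,5): it was a bridge — component count 2 -> 3.
New components: {0,3} {1,2,4,6,7} {5}
Are 0 and 6 in the same component? no

Answer: no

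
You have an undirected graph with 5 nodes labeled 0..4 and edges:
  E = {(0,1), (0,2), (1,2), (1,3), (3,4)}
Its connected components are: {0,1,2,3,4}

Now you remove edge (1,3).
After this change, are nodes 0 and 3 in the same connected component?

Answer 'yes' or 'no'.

Initial components: {0,1,2,3,4}
Removing edge (1,3): it was a bridge — component count 1 -> 2.
New components: {0,1,2} {3,4}
Are 0 and 3 in the same component? no

Answer: no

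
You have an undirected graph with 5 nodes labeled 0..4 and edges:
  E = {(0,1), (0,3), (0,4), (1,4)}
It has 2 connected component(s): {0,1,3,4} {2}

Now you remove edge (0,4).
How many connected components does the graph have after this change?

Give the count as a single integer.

Initial component count: 2
Remove (0,4): not a bridge. Count unchanged: 2.
  After removal, components: {0,1,3,4} {2}
New component count: 2

Answer: 2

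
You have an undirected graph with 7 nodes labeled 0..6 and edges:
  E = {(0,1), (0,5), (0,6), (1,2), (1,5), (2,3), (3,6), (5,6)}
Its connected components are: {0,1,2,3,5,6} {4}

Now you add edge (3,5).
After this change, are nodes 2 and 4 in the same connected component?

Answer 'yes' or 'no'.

Initial components: {0,1,2,3,5,6} {4}
Adding edge (3,5): both already in same component {0,1,2,3,5,6}. No change.
New components: {0,1,2,3,5,6} {4}
Are 2 and 4 in the same component? no

Answer: no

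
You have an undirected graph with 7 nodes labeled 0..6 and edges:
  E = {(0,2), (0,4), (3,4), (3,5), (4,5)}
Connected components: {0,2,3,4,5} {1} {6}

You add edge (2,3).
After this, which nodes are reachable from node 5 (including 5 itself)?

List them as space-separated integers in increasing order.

Answer: 0 2 3 4 5

Derivation:
Before: nodes reachable from 5: {0,2,3,4,5}
Adding (2,3): both endpoints already in same component. Reachability from 5 unchanged.
After: nodes reachable from 5: {0,2,3,4,5}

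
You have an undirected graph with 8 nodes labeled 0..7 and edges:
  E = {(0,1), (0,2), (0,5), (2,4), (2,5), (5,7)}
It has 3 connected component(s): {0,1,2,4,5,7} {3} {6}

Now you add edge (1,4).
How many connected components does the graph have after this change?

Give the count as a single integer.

Initial component count: 3
Add (1,4): endpoints already in same component. Count unchanged: 3.
New component count: 3

Answer: 3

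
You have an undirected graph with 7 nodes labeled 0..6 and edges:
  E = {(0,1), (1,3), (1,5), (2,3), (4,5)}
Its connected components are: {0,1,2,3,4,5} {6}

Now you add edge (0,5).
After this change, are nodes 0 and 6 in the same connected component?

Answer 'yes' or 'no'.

Answer: no

Derivation:
Initial components: {0,1,2,3,4,5} {6}
Adding edge (0,5): both already in same component {0,1,2,3,4,5}. No change.
New components: {0,1,2,3,4,5} {6}
Are 0 and 6 in the same component? no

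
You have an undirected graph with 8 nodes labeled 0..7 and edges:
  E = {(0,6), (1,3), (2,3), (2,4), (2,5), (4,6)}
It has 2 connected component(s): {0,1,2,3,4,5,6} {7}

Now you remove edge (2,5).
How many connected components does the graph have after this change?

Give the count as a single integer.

Initial component count: 2
Remove (2,5): it was a bridge. Count increases: 2 -> 3.
  After removal, components: {0,1,2,3,4,6} {5} {7}
New component count: 3

Answer: 3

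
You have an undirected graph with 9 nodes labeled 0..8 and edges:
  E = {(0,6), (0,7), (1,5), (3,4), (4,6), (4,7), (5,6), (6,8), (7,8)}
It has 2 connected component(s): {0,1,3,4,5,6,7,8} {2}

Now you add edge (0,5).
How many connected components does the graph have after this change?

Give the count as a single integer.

Initial component count: 2
Add (0,5): endpoints already in same component. Count unchanged: 2.
New component count: 2

Answer: 2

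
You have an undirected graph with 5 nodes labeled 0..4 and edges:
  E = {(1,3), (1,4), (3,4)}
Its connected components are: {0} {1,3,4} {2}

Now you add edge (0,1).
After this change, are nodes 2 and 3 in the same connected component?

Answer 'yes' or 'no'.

Answer: no

Derivation:
Initial components: {0} {1,3,4} {2}
Adding edge (0,1): merges {0} and {1,3,4}.
New components: {0,1,3,4} {2}
Are 2 and 3 in the same component? no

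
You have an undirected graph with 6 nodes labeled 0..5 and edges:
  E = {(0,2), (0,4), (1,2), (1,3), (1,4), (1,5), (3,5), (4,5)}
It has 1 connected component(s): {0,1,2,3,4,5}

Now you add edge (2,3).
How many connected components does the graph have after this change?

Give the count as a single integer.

Answer: 1

Derivation:
Initial component count: 1
Add (2,3): endpoints already in same component. Count unchanged: 1.
New component count: 1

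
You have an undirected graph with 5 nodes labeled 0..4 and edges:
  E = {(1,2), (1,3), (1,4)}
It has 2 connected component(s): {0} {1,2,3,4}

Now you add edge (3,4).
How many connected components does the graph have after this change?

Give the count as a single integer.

Initial component count: 2
Add (3,4): endpoints already in same component. Count unchanged: 2.
New component count: 2

Answer: 2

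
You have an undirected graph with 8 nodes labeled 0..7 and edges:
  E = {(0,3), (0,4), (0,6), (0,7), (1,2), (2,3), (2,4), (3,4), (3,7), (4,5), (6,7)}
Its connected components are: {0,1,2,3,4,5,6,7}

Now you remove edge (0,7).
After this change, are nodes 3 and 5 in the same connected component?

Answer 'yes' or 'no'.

Answer: yes

Derivation:
Initial components: {0,1,2,3,4,5,6,7}
Removing edge (0,7): not a bridge — component count unchanged at 1.
New components: {0,1,2,3,4,5,6,7}
Are 3 and 5 in the same component? yes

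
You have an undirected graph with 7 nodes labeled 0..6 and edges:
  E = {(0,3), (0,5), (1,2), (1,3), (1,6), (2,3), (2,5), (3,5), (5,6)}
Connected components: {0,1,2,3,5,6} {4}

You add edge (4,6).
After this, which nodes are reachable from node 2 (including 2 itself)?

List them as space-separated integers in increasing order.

Before: nodes reachable from 2: {0,1,2,3,5,6}
Adding (4,6): merges 2's component with another. Reachability grows.
After: nodes reachable from 2: {0,1,2,3,4,5,6}

Answer: 0 1 2 3 4 5 6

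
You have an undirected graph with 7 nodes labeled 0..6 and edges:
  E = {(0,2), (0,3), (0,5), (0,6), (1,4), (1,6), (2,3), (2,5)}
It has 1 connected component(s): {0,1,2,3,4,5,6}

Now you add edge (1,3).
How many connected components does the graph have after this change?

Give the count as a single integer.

Answer: 1

Derivation:
Initial component count: 1
Add (1,3): endpoints already in same component. Count unchanged: 1.
New component count: 1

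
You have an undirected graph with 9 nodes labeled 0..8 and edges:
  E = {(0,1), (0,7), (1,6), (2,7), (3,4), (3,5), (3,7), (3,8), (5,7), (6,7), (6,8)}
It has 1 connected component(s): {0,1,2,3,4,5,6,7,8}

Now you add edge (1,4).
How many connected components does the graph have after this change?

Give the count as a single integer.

Answer: 1

Derivation:
Initial component count: 1
Add (1,4): endpoints already in same component. Count unchanged: 1.
New component count: 1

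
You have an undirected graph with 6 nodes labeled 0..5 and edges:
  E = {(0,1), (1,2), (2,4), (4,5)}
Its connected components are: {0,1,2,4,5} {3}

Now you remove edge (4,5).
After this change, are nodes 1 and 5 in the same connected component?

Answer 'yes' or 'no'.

Initial components: {0,1,2,4,5} {3}
Removing edge (4,5): it was a bridge — component count 2 -> 3.
New components: {0,1,2,4} {3} {5}
Are 1 and 5 in the same component? no

Answer: no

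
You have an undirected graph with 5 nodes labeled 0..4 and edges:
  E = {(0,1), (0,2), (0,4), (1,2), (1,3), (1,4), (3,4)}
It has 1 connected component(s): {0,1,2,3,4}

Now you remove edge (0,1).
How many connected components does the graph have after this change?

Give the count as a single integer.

Answer: 1

Derivation:
Initial component count: 1
Remove (0,1): not a bridge. Count unchanged: 1.
  After removal, components: {0,1,2,3,4}
New component count: 1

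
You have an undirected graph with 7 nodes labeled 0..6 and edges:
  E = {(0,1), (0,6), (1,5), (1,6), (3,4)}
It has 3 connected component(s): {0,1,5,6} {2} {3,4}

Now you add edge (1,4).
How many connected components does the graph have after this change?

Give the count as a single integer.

Answer: 2

Derivation:
Initial component count: 3
Add (1,4): merges two components. Count decreases: 3 -> 2.
New component count: 2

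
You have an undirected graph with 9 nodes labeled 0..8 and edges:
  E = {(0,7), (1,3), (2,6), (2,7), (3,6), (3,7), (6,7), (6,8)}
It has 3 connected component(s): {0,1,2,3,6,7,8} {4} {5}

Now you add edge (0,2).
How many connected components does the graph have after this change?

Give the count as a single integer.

Answer: 3

Derivation:
Initial component count: 3
Add (0,2): endpoints already in same component. Count unchanged: 3.
New component count: 3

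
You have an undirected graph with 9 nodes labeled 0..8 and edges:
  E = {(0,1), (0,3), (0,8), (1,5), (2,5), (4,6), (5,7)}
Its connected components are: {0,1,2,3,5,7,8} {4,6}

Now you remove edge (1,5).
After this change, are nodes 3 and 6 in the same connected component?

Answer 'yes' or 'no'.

Initial components: {0,1,2,3,5,7,8} {4,6}
Removing edge (1,5): it was a bridge — component count 2 -> 3.
New components: {0,1,3,8} {2,5,7} {4,6}
Are 3 and 6 in the same component? no

Answer: no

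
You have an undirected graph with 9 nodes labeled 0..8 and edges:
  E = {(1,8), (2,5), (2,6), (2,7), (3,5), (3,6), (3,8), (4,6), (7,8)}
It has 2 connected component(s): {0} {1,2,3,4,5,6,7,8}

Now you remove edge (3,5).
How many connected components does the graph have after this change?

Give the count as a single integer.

Answer: 2

Derivation:
Initial component count: 2
Remove (3,5): not a bridge. Count unchanged: 2.
  After removal, components: {0} {1,2,3,4,5,6,7,8}
New component count: 2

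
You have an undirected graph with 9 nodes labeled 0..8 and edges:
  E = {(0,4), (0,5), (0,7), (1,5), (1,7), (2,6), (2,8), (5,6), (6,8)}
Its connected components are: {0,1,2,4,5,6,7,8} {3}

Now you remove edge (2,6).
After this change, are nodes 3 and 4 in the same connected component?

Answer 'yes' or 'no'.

Initial components: {0,1,2,4,5,6,7,8} {3}
Removing edge (2,6): not a bridge — component count unchanged at 2.
New components: {0,1,2,4,5,6,7,8} {3}
Are 3 and 4 in the same component? no

Answer: no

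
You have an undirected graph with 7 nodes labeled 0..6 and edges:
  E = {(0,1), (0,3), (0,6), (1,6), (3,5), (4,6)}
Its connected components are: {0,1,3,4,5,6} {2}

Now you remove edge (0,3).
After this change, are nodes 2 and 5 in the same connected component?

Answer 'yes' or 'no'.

Answer: no

Derivation:
Initial components: {0,1,3,4,5,6} {2}
Removing edge (0,3): it was a bridge — component count 2 -> 3.
New components: {0,1,4,6} {2} {3,5}
Are 2 and 5 in the same component? no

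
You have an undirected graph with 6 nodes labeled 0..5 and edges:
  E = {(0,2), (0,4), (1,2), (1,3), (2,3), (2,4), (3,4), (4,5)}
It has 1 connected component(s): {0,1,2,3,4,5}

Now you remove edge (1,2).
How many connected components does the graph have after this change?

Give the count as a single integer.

Answer: 1

Derivation:
Initial component count: 1
Remove (1,2): not a bridge. Count unchanged: 1.
  After removal, components: {0,1,2,3,4,5}
New component count: 1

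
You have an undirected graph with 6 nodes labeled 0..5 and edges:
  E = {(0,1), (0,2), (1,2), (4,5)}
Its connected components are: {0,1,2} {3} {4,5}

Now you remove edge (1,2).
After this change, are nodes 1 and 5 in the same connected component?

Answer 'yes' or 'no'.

Initial components: {0,1,2} {3} {4,5}
Removing edge (1,2): not a bridge — component count unchanged at 3.
New components: {0,1,2} {3} {4,5}
Are 1 and 5 in the same component? no

Answer: no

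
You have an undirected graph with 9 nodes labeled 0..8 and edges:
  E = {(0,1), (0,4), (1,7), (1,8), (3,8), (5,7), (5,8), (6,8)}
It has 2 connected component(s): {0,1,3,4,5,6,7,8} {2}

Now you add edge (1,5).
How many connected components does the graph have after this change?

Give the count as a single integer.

Answer: 2

Derivation:
Initial component count: 2
Add (1,5): endpoints already in same component. Count unchanged: 2.
New component count: 2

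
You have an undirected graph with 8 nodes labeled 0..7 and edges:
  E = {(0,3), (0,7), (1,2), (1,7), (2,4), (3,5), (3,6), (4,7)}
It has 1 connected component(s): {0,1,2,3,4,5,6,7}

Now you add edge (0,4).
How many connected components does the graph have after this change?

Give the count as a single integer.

Answer: 1

Derivation:
Initial component count: 1
Add (0,4): endpoints already in same component. Count unchanged: 1.
New component count: 1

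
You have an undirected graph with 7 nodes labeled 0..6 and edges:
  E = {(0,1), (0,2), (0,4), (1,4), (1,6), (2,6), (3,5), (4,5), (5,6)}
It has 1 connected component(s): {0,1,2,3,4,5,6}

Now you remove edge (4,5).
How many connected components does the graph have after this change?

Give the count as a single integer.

Answer: 1

Derivation:
Initial component count: 1
Remove (4,5): not a bridge. Count unchanged: 1.
  After removal, components: {0,1,2,3,4,5,6}
New component count: 1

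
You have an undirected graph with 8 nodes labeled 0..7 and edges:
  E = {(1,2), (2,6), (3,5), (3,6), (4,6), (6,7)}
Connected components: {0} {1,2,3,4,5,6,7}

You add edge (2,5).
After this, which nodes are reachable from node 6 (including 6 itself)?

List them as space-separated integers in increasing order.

Before: nodes reachable from 6: {1,2,3,4,5,6,7}
Adding (2,5): both endpoints already in same component. Reachability from 6 unchanged.
After: nodes reachable from 6: {1,2,3,4,5,6,7}

Answer: 1 2 3 4 5 6 7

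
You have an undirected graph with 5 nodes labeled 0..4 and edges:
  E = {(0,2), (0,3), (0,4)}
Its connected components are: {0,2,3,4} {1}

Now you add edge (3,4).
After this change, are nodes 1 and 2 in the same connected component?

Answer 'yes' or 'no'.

Answer: no

Derivation:
Initial components: {0,2,3,4} {1}
Adding edge (3,4): both already in same component {0,2,3,4}. No change.
New components: {0,2,3,4} {1}
Are 1 and 2 in the same component? no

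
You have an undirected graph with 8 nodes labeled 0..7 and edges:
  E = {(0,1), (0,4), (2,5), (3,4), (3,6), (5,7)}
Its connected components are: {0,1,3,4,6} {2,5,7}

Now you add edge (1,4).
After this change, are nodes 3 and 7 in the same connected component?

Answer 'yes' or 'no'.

Answer: no

Derivation:
Initial components: {0,1,3,4,6} {2,5,7}
Adding edge (1,4): both already in same component {0,1,3,4,6}. No change.
New components: {0,1,3,4,6} {2,5,7}
Are 3 and 7 in the same component? no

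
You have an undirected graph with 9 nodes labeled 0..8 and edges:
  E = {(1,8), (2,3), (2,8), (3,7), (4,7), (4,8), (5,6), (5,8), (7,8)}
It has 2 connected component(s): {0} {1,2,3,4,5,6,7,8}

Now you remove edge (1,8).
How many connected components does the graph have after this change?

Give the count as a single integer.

Answer: 3

Derivation:
Initial component count: 2
Remove (1,8): it was a bridge. Count increases: 2 -> 3.
  After removal, components: {0} {1} {2,3,4,5,6,7,8}
New component count: 3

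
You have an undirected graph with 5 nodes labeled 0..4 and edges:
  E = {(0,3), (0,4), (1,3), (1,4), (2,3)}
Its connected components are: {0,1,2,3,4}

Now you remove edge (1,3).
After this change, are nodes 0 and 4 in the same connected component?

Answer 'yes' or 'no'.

Initial components: {0,1,2,3,4}
Removing edge (1,3): not a bridge — component count unchanged at 1.
New components: {0,1,2,3,4}
Are 0 and 4 in the same component? yes

Answer: yes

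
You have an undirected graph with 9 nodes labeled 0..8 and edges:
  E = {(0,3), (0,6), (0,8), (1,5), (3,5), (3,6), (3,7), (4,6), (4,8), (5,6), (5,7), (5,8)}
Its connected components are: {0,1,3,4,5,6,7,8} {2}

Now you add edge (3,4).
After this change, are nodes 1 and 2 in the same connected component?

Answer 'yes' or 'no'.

Answer: no

Derivation:
Initial components: {0,1,3,4,5,6,7,8} {2}
Adding edge (3,4): both already in same component {0,1,3,4,5,6,7,8}. No change.
New components: {0,1,3,4,5,6,7,8} {2}
Are 1 and 2 in the same component? no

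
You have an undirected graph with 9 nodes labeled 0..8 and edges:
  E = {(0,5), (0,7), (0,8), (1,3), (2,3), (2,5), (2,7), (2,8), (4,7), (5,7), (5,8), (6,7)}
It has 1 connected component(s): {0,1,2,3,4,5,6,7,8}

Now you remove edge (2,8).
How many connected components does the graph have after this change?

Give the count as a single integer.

Initial component count: 1
Remove (2,8): not a bridge. Count unchanged: 1.
  After removal, components: {0,1,2,3,4,5,6,7,8}
New component count: 1

Answer: 1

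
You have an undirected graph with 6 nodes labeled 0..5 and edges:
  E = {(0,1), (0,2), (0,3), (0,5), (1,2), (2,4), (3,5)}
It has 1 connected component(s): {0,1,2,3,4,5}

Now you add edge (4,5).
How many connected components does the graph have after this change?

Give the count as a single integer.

Answer: 1

Derivation:
Initial component count: 1
Add (4,5): endpoints already in same component. Count unchanged: 1.
New component count: 1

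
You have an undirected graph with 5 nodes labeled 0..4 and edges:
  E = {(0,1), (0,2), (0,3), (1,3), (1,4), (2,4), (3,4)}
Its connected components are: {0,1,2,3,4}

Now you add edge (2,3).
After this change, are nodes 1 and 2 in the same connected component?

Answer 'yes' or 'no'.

Initial components: {0,1,2,3,4}
Adding edge (2,3): both already in same component {0,1,2,3,4}. No change.
New components: {0,1,2,3,4}
Are 1 and 2 in the same component? yes

Answer: yes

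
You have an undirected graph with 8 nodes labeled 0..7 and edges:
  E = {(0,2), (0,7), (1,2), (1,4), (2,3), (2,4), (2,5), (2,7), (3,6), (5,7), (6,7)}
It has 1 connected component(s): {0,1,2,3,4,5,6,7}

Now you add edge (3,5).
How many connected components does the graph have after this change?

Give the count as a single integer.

Answer: 1

Derivation:
Initial component count: 1
Add (3,5): endpoints already in same component. Count unchanged: 1.
New component count: 1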